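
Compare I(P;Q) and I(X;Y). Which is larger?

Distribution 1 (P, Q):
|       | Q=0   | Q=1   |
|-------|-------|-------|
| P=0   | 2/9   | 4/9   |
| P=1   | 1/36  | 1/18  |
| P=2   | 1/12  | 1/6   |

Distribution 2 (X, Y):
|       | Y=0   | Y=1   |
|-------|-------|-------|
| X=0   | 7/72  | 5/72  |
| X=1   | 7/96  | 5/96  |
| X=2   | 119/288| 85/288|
Distribution 1 (P, Q):
Marginal P(P) (row sums):
  P(P=0) = 2/9 + 4/9 = 2/3
  P(P=1) = 1/36 + 1/18 = 1/12
  P(P=2) = 1/12 + 1/6 = 1/4
Marginal P(Q) (column sums):
  P(Q=0) = 2/9 + 1/36 + 1/12 = 1/3
  P(Q=1) = 4/9 + 1/18 + 1/6 = 2/3

H(P) = -[(2/3)·log₂(2/3) + (1/12)·log₂(1/12) + (1/4)·log₂(1/4)]
  = 0.3900 + 0.2987 + 0.5000
  = 1.1887 bits
H(Q) = -[(1/3)·log₂(1/3) + (2/3)·log₂(2/3)]
  = 0.5283 + 0.3900
  = 0.9183 bits
H(P,Q) = -[(2/9)·log₂(2/9) + (4/9)·log₂(4/9) + (1/36)·log₂(1/36) + (1/18)·log₂(1/18) + (1/12)·log₂(1/12) + (1/6)·log₂(1/6)]
  = 0.4822 + 0.5200 + 0.1436 + 0.2317 + 0.2987 + 0.4308
  = 2.1070 bits

I(P;Q) = H(P) + H(Q) - H(P,Q)
  = 1.1887 + 0.9183 - 2.1070
  = 0.0000 bits

Distribution 2 (X, Y):
Marginal P(X) (row sums):
  P(X=0) = 7/72 + 5/72 = 1/6
  P(X=1) = 7/96 + 5/96 = 1/8
  P(X=2) = 119/288 + 85/288 = 17/24
Marginal P(Y) (column sums):
  P(Y=0) = 7/72 + 7/96 + 119/288 = 7/12
  P(Y=1) = 5/72 + 5/96 + 85/288 = 5/12

H(X) = -[(1/6)·log₂(1/6) + (1/8)·log₂(1/8) + (17/24)·log₂(17/24)]
  = 0.4308 + 0.3750 + 0.3524
  = 1.1582 bits
H(Y) = -[(7/12)·log₂(7/12) + (5/12)·log₂(5/12)]
  = 0.4536 + 0.5263
  = 0.9799 bits
H(X,Y) = -[(7/72)·log₂(7/72) + (5/72)·log₂(5/72) + (7/96)·log₂(7/96) + (5/96)·log₂(5/96) + (119/288)·log₂(119/288) + (85/288)·log₂(85/288)]
  = 0.3269 + 0.2672 + 0.2755 + 0.2220 + 0.5269 + 0.5196
  = 2.1381 bits

I(X;Y) = H(X) + H(Y) - H(X,Y)
  = 1.1582 + 0.9799 - 2.1381
  = 0.0000 bits

Both joint tables factor as the product of their marginals, so I(P;Q) = I(X;Y) = 0 bits: neither is larger (both pairs are independent).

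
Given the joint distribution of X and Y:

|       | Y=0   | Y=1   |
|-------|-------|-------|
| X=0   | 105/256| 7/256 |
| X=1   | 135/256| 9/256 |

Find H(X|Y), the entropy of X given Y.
Marginal P(Y) (column sums):
  P(Y=0) = 105/256 + 135/256 = 15/16
  P(Y=1) = 7/256 + 9/256 = 1/16

H(X|Y) = -Σ P(X,Y)·log₂ P(X|Y), where P(X|Y) = P(X,Y) / P(Y)
  (X=0,Y=0): P(X|Y) = (105/256)/(15/16) = 7/16;  -(105/256)·log₂(7/16) = 0.4892
  (X=0,Y=1): P(X|Y) = (7/256)/(1/16) = 7/16;  -(7/256)·log₂(7/16) = 0.0326
  (X=1,Y=0): P(X|Y) = (135/256)/(15/16) = 9/16;  -(135/256)·log₂(9/16) = 0.4377
  (X=1,Y=1): P(X|Y) = (9/256)/(1/16) = 9/16;  -(9/256)·log₂(9/16) = 0.0292
H(X|Y) = 0.4892 + 0.0326 + 0.4377 + 0.0292
  = 0.9887 bits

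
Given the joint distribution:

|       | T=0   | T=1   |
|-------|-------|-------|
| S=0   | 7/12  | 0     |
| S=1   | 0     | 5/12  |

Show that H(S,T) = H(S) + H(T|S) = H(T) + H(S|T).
Marginal P(S) (row sums):
  P(S=0) = 7/12 + 0 = 7/12
  P(S=1) = 0 + 5/12 = 5/12
Marginal P(T) (column sums):
  P(T=0) = 7/12 + 0 = 7/12
  P(T=1) = 0 + 5/12 = 5/12

Decomposition 1: H(S) + H(T|S)
H(S) = -[(7/12)·log₂(7/12) + (5/12)·log₂(5/12)]
  = 0.4536 + 0.5263
  = 0.9799 bits
H(T|S) = -Σ P(S,T)·log₂ P(T|S), where P(T|S) = P(S,T) / P(S)
  (cells with P(S,T) = 0 contribute 0)
  (S=0,T=0): P(T|S) = (7/12)/(7/12) = 1;  -(7/12)·log₂(1) = 0.0000
  (S=1,T=1): P(T|S) = (5/12)/(5/12) = 1;  -(5/12)·log₂(1) = 0.0000
H(T|S) = 0.0000 + 0.0000
  = 0.0000 bits
H(S) + H(T|S) = 0.9799 + 0.0000 = 0.9799 bits

Decomposition 2: H(T) + H(S|T)
H(T) = -[(7/12)·log₂(7/12) + (5/12)·log₂(5/12)]
  = 0.4536 + 0.5263
  = 0.9799 bits
H(S|T) = -Σ P(S,T)·log₂ P(S|T), where P(S|T) = P(S,T) / P(T)
  (cells with P(S,T) = 0 contribute 0)
  (S=0,T=0): P(S|T) = (7/12)/(7/12) = 1;  -(7/12)·log₂(1) = 0.0000
  (S=1,T=1): P(S|T) = (5/12)/(5/12) = 1;  -(5/12)·log₂(1) = 0.0000
H(S|T) = 0.0000 + 0.0000
  = 0.0000 bits
H(T) + H(S|T) = 0.9799 + 0.0000 = 0.9799 bits

Direct computation of the joint entropy:
H(S,T) = -[(7/12)·log₂(7/12) + (5/12)·log₂(5/12)]
  = 0.4536 + 0.5263
  = 0.9799 bits

All three agree: H(S,T) = 0.9799 bits ✓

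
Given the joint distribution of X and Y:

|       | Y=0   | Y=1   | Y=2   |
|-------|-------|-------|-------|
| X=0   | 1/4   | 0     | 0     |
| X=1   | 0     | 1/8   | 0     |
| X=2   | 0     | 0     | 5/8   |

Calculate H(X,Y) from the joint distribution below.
H(X,Y) = -Σ P(X,Y) log₂ P(X,Y), summed over the non-zero cells:
H(X,Y) = -[(1/4)·log₂(1/4) + (1/8)·log₂(1/8) + (5/8)·log₂(5/8)]
  = 0.5000 + 0.3750 + 0.4238
  = 1.2988 bits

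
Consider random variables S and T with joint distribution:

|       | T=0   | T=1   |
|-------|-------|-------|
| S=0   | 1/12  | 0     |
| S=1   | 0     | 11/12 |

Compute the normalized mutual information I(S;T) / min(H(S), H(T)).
Marginal P(S) (row sums):
  P(S=0) = 1/12 + 0 = 1/12
  P(S=1) = 0 + 11/12 = 11/12
Marginal P(T) (column sums):
  P(T=0) = 1/12 + 0 = 1/12
  P(T=1) = 0 + 11/12 = 11/12

H(S) = -[(1/12)·log₂(1/12) + (11/12)·log₂(11/12)]
  = 0.2987 + 0.1151
  = 0.4138 bits
H(T) = -[(1/12)·log₂(1/12) + (11/12)·log₂(11/12)]
  = 0.2987 + 0.1151
  = 0.4138 bits
H(S,T) = -[(1/12)·log₂(1/12) + (11/12)·log₂(11/12)]
  = 0.2987 + 0.1151
  = 0.4138 bits

I(S;T) = H(S) + H(T) - H(S,T)
  = 0.4138 + 0.4138 - 0.4138
  = 0.4138 bits

min(H(S), H(T)) = min(0.4138, 0.4138) = 0.4138 bits
Normalized MI = 0.4138 / 0.4138 = 1.0000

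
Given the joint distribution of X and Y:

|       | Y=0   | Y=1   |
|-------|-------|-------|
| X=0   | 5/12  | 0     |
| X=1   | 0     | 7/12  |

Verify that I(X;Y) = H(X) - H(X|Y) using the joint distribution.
Left side, from I(X;Y) = H(X) + H(Y) - H(X,Y):
Marginal P(X) (row sums):
  P(X=0) = 5/12 + 0 = 5/12
  P(X=1) = 0 + 7/12 = 7/12
Marginal P(Y) (column sums):
  P(Y=0) = 5/12 + 0 = 5/12
  P(Y=1) = 0 + 7/12 = 7/12

H(X) = -[(5/12)·log₂(5/12) + (7/12)·log₂(7/12)]
  = 0.5263 + 0.4536
  = 0.9799 bits
H(Y) = -[(5/12)·log₂(5/12) + (7/12)·log₂(7/12)]
  = 0.5263 + 0.4536
  = 0.9799 bits
H(X,Y) = -[(5/12)·log₂(5/12) + (7/12)·log₂(7/12)]
  = 0.5263 + 0.4536
  = 0.9799 bits

I(X;Y) = H(X) + H(Y) - H(X,Y)
  = 0.9799 + 0.9799 - 0.9799
  = 0.9799 bits

Right side, with H(X|Y) computed directly from the conditional probabilities:
H(X|Y) = -Σ P(X,Y)·log₂ P(X|Y), where P(X|Y) = P(X,Y) / P(Y)
  (cells with P(X,Y) = 0 contribute 0)
  (X=0,Y=0): P(X|Y) = (5/12)/(5/12) = 1;  -(5/12)·log₂(1) = 0.0000
  (X=1,Y=1): P(X|Y) = (7/12)/(7/12) = 1;  -(7/12)·log₂(1) = 0.0000
H(X|Y) = 0.0000 + 0.0000
  = 0.0000 bits
H(X) - H(X|Y) = 0.9799 - 0.0000 = 0.9799 bits

Both sides equal 0.9799 bits, so I(X;Y) = H(X) - H(X|Y) ✓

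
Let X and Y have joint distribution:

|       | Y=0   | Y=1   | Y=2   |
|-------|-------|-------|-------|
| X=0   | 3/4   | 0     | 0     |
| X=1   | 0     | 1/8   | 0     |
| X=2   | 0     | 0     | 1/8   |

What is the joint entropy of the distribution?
H(X,Y) = -Σ P(X,Y) log₂ P(X,Y), summed over the non-zero cells:
H(X,Y) = -[(3/4)·log₂(3/4) + (1/8)·log₂(1/8) + (1/8)·log₂(1/8)]
  = 0.3113 + 0.3750 + 0.3750
  = 1.0613 bits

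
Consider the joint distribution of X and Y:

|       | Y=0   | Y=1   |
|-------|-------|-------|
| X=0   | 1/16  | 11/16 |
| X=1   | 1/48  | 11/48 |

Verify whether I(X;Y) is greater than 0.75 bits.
Marginal P(X) (row sums):
  P(X=0) = 1/16 + 11/16 = 3/4
  P(X=1) = 1/48 + 11/48 = 1/4
Marginal P(Y) (column sums):
  P(Y=0) = 1/16 + 1/48 = 1/12
  P(Y=1) = 11/16 + 11/48 = 11/12

H(X) = -[(3/4)·log₂(3/4) + (1/4)·log₂(1/4)]
  = 0.3113 + 0.5000
  = 0.8113 bits
H(Y) = -[(1/12)·log₂(1/12) + (11/12)·log₂(11/12)]
  = 0.2987 + 0.1151
  = 0.4138 bits
H(X,Y) = -[(1/16)·log₂(1/16) + (11/16)·log₂(11/16) + (1/48)·log₂(1/48) + (11/48)·log₂(11/48)]
  = 0.2500 + 0.3716 + 0.1164 + 0.4871
  = 1.2251 bits

I(X;Y) = H(X) + H(Y) - H(X,Y)
  = 0.8113 + 0.4138 - 1.2251
  = 0.0000 bits

No. I(X;Y) = 0.0000 bits, which is ≤ 0.75 bits.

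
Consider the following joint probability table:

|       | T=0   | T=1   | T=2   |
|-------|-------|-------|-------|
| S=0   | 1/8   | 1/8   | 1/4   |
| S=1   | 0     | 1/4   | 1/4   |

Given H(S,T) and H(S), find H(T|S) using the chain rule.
From the chain rule: H(S,T) = H(S) + H(T|S)
Therefore: H(T|S) = H(S,T) - H(S)

H(S,T) = -[(1/8)·log₂(1/8) + (1/8)·log₂(1/8) + (1/4)·log₂(1/4) + (1/4)·log₂(1/4) + (1/4)·log₂(1/4)]
  = 0.3750 + 0.3750 + 0.5000 + 0.5000 + 0.5000
  = 2.2500 bits
Marginal P(S) (row sums):
  P(S=0) = 1/8 + 1/8 + 1/4 = 1/2
  P(S=1) = 0 + 1/4 + 1/4 = 1/2
H(S) = -[(1/2)·log₂(1/2) + (1/2)·log₂(1/2)]
  = 0.5000 + 0.5000
  = 1.0000 bits

H(T|S) = 2.2500 - 1.0000 = 1.2500 bits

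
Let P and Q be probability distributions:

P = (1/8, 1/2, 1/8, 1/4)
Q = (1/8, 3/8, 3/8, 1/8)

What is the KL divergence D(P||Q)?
D(P||Q) = Σ P(i) log₂(P(i)/Q(i))
  i=0: (1/8) × log₂((1/8)/(1/8)) = (1/8) × log₂(1) = 0.0000
  i=1: (1/2) × log₂((1/2)/(3/8)) = (1/2) × log₂(4/3) = 0.2075
  i=2: (1/8) × log₂((1/8)/(3/8)) = (1/8) × log₂(1/3) = -0.1981
  i=3: (1/4) × log₂((1/4)/(1/8)) = (1/4) × log₂(2) = 0.2500
D(P||Q) = 0.0000 + 0.2075 - 0.1981 + 0.2500
  = 0.2594 bits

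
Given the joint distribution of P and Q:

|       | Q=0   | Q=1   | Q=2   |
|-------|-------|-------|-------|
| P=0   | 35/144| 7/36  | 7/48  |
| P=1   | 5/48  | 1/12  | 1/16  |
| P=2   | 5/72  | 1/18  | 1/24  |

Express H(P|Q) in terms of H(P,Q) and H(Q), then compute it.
H(P|Q) = H(P,Q) - H(Q)

Marginal P(Q) (column sums):
  P(Q=0) = 35/144 + 5/48 + 5/72 = 5/12
  P(Q=1) = 7/36 + 1/12 + 1/18 = 1/3
  P(Q=2) = 7/48 + 1/16 + 1/24 = 1/4

H(P,Q) = -[(35/144)·log₂(35/144) + (7/36)·log₂(7/36) + (7/48)·log₂(7/48) + (5/48)·log₂(5/48) + (1/12)·log₂(1/12) + (1/16)·log₂(1/16) + (5/72)·log₂(5/72) + (1/18)·log₂(1/18) + (1/24)·log₂(1/24)]
  = 0.4960 + 0.4594 + 0.4051 + 0.3399 + 0.2987 + 0.2500 + 0.2672 + 0.2317 + 0.1910
  = 2.9390 bits
H(Q) = -[(5/12)·log₂(5/12) + (1/3)·log₂(1/3) + (1/4)·log₂(1/4)]
  = 0.5263 + 0.5283 + 0.5000
  = 1.5546 bits

H(P|Q) = 2.9390 - 1.5546 = 1.3844 bits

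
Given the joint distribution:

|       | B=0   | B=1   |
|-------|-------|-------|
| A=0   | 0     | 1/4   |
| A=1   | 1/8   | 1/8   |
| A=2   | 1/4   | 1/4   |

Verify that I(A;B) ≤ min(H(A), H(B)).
Marginal P(A) (row sums):
  P(A=0) = 0 + 1/4 = 1/4
  P(A=1) = 1/8 + 1/8 = 1/4
  P(A=2) = 1/4 + 1/4 = 1/2
Marginal P(B) (column sums):
  P(B=0) = 0 + 1/8 + 1/4 = 3/8
  P(B=1) = 1/4 + 1/8 + 1/4 = 5/8

H(A) = -[(1/4)·log₂(1/4) + (1/4)·log₂(1/4) + (1/2)·log₂(1/2)]
  = 0.5000 + 0.5000 + 0.5000
  = 1.5000 bits
H(B) = -[(3/8)·log₂(3/8) + (5/8)·log₂(5/8)]
  = 0.5306 + 0.4238
  = 0.9544 bits
H(A,B) = -[(1/4)·log₂(1/4) + (1/8)·log₂(1/8) + (1/8)·log₂(1/8) + (1/4)·log₂(1/4) + (1/4)·log₂(1/4)]
  = 0.5000 + 0.3750 + 0.3750 + 0.5000 + 0.5000
  = 2.2500 bits

I(A;B) = H(A) + H(B) - H(A,B)
  = 1.5000 + 0.9544 - 2.2500
  = 0.2044 bits

min(H(A), H(B)) = min(1.5000, 0.9544) = 0.9544 bits
Since 0.2044 ≤ 0.9544, the bound is satisfied ✓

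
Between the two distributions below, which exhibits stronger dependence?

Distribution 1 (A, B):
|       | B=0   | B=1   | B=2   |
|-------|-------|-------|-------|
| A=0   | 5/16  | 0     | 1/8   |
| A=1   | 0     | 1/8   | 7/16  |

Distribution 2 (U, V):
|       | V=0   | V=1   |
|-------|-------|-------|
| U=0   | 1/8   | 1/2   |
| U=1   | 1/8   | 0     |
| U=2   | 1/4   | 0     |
Distribution 1 (A, B):
Marginal P(A) (row sums):
  P(A=0) = 5/16 + 0 + 1/8 = 7/16
  P(A=1) = 0 + 1/8 + 7/16 = 9/16
Marginal P(B) (column sums):
  P(B=0) = 5/16 + 0 = 5/16
  P(B=1) = 0 + 1/8 = 1/8
  P(B=2) = 1/8 + 7/16 = 9/16

H(A) = -[(7/16)·log₂(7/16) + (9/16)·log₂(9/16)]
  = 0.5218 + 0.4669
  = 0.9887 bits
H(B) = -[(5/16)·log₂(5/16) + (1/8)·log₂(1/8) + (9/16)·log₂(9/16)]
  = 0.5244 + 0.3750 + 0.4669
  = 1.3663 bits
H(A,B) = -[(5/16)·log₂(5/16) + (1/8)·log₂(1/8) + (1/8)·log₂(1/8) + (7/16)·log₂(7/16)]
  = 0.5244 + 0.3750 + 0.3750 + 0.5218
  = 1.7962 bits

I(A;B) = H(A) + H(B) - H(A,B)
  = 0.9887 + 1.3663 - 1.7962
  = 0.5588 bits

Distribution 2 (U, V):
Marginal P(U) (row sums):
  P(U=0) = 1/8 + 1/2 = 5/8
  P(U=1) = 1/8 + 0 = 1/8
  P(U=2) = 1/4 + 0 = 1/4
Marginal P(V) (column sums):
  P(V=0) = 1/8 + 1/8 + 1/4 = 1/2
  P(V=1) = 1/2 + 0 + 0 = 1/2

H(U) = -[(5/8)·log₂(5/8) + (1/8)·log₂(1/8) + (1/4)·log₂(1/4)]
  = 0.4238 + 0.3750 + 0.5000
  = 1.2988 bits
H(V) = -[(1/2)·log₂(1/2) + (1/2)·log₂(1/2)]
  = 0.5000 + 0.5000
  = 1.0000 bits
H(U,V) = -[(1/8)·log₂(1/8) + (1/2)·log₂(1/2) + (1/8)·log₂(1/8) + (1/4)·log₂(1/4)]
  = 0.3750 + 0.5000 + 0.3750 + 0.5000
  = 1.7500 bits

I(U;V) = H(U) + H(V) - H(U,V)
  = 1.2988 + 1.0000 - 1.7500
  = 0.5488 bits

I(A;B) = 0.5588 bits > I(U;V) = 0.5488 bits, so (A, B) has the higher mutual information (stronger dependence).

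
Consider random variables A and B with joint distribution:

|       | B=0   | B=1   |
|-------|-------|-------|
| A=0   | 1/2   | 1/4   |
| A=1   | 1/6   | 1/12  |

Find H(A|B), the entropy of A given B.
Marginal P(B) (column sums):
  P(B=0) = 1/2 + 1/6 = 2/3
  P(B=1) = 1/4 + 1/12 = 1/3

H(A|B) = -Σ P(A,B)·log₂ P(A|B), where P(A|B) = P(A,B) / P(B)
  (A=0,B=0): P(A|B) = (1/2)/(2/3) = 3/4;  -(1/2)·log₂(3/4) = 0.2075
  (A=0,B=1): P(A|B) = (1/4)/(1/3) = 3/4;  -(1/4)·log₂(3/4) = 0.1038
  (A=1,B=0): P(A|B) = (1/6)/(2/3) = 1/4;  -(1/6)·log₂(1/4) = 0.3333
  (A=1,B=1): P(A|B) = (1/12)/(1/3) = 1/4;  -(1/12)·log₂(1/4) = 0.1667
H(A|B) = 0.2075 + 0.1038 + 0.3333 + 0.1667
  = 0.8113 bits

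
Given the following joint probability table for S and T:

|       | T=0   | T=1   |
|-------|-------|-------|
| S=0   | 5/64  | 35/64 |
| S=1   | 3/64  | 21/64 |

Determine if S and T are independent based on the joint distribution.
Marginal P(S) (row sums):
  P(S=0) = 5/64 + 35/64 = 5/8
  P(S=1) = 3/64 + 21/64 = 3/8
Marginal P(T) (column sums):
  P(T=0) = 5/64 + 3/64 = 1/8
  P(T=1) = 35/64 + 21/64 = 7/8

S and T are independent iff P(S=i,T=j) = P(S=i)·P(T=j) for every cell.
  P(S=0)·P(T=0) = 5/8 × 1/8 = 5/64 = P(S=0,T=0) ✓
  P(S=0)·P(T=1) = 5/8 × 7/8 = 35/64 = P(S=0,T=1) ✓
  P(S=1)·P(T=0) = 3/8 × 1/8 = 3/64 = P(S=1,T=0) ✓
  P(S=1)·P(T=1) = 3/8 × 7/8 = 21/64 = P(S=1,T=1) ✓

Yes, S and T are independent: every cell factors, so I(S;T) = 0 bits.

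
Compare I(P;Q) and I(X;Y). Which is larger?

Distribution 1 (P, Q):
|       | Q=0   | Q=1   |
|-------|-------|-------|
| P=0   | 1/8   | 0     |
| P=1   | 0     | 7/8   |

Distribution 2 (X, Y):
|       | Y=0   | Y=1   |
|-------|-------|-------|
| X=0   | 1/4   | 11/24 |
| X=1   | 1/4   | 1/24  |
Distribution 1 (P, Q):
Marginal P(P) (row sums):
  P(P=0) = 1/8 + 0 = 1/8
  P(P=1) = 0 + 7/8 = 7/8
Marginal P(Q) (column sums):
  P(Q=0) = 1/8 + 0 = 1/8
  P(Q=1) = 0 + 7/8 = 7/8

H(P) = -[(1/8)·log₂(1/8) + (7/8)·log₂(7/8)]
  = 0.3750 + 0.1686
  = 0.5436 bits
H(Q) = -[(1/8)·log₂(1/8) + (7/8)·log₂(7/8)]
  = 0.3750 + 0.1686
  = 0.5436 bits
H(P,Q) = -[(1/8)·log₂(1/8) + (7/8)·log₂(7/8)]
  = 0.3750 + 0.1686
  = 0.5436 bits

I(P;Q) = H(P) + H(Q) - H(P,Q)
  = 0.5436 + 0.5436 - 0.5436
  = 0.5436 bits

Distribution 2 (X, Y):
Marginal P(X) (row sums):
  P(X=0) = 1/4 + 11/24 = 17/24
  P(X=1) = 1/4 + 1/24 = 7/24
Marginal P(Y) (column sums):
  P(Y=0) = 1/4 + 1/4 = 1/2
  P(Y=1) = 11/24 + 1/24 = 1/2

H(X) = -[(17/24)·log₂(17/24) + (7/24)·log₂(7/24)]
  = 0.3524 + 0.5185
  = 0.8709 bits
H(Y) = -[(1/2)·log₂(1/2) + (1/2)·log₂(1/2)]
  = 0.5000 + 0.5000
  = 1.0000 bits
H(X,Y) = -[(1/4)·log₂(1/4) + (11/24)·log₂(11/24) + (1/4)·log₂(1/4) + (1/24)·log₂(1/24)]
  = 0.5000 + 0.5159 + 0.5000 + 0.1910
  = 1.7069 bits

I(X;Y) = H(X) + H(Y) - H(X,Y)
  = 0.8709 + 1.0000 - 1.7069
  = 0.1640 bits

I(P;Q) = 0.5436 bits > I(X;Y) = 0.1640 bits, so (P, Q) has the higher mutual information (stronger dependence).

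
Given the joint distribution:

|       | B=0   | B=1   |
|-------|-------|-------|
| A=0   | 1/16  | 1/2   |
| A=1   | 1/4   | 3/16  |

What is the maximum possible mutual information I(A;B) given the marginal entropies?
The upper bound on mutual information is I(A;B) ≤ min(H(A), H(B)).

Marginal P(A) (row sums):
  P(A=0) = 1/16 + 1/2 = 9/16
  P(A=1) = 1/4 + 3/16 = 7/16
Marginal P(B) (column sums):
  P(B=0) = 1/16 + 1/4 = 5/16
  P(B=1) = 1/2 + 3/16 = 11/16

H(A) = -[(9/16)·log₂(9/16) + (7/16)·log₂(7/16)]
  = 0.4669 + 0.5218
  = 0.9887 bits
H(B) = -[(5/16)·log₂(5/16) + (11/16)·log₂(11/16)]
  = 0.5244 + 0.3716
  = 0.8960 bits

Maximum possible I(A;B) = min(0.9887, 0.8960) = 0.8960 bits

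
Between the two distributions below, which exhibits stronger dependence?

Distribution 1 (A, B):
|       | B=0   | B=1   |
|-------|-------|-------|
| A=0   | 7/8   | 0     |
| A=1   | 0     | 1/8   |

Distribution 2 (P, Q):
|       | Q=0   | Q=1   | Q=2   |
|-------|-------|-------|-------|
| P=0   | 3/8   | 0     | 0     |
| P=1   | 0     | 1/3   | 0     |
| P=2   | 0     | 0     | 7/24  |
Distribution 1 (A, B):
Marginal P(A) (row sums):
  P(A=0) = 7/8 + 0 = 7/8
  P(A=1) = 0 + 1/8 = 1/8
Marginal P(B) (column sums):
  P(B=0) = 7/8 + 0 = 7/8
  P(B=1) = 0 + 1/8 = 1/8

H(A) = -[(7/8)·log₂(7/8) + (1/8)·log₂(1/8)]
  = 0.1686 + 0.3750
  = 0.5436 bits
H(B) = -[(7/8)·log₂(7/8) + (1/8)·log₂(1/8)]
  = 0.1686 + 0.3750
  = 0.5436 bits
H(A,B) = -[(7/8)·log₂(7/8) + (1/8)·log₂(1/8)]
  = 0.1686 + 0.3750
  = 0.5436 bits

I(A;B) = H(A) + H(B) - H(A,B)
  = 0.5436 + 0.5436 - 0.5436
  = 0.5436 bits

Distribution 2 (P, Q):
Marginal P(P) (row sums):
  P(P=0) = 3/8 + 0 + 0 = 3/8
  P(P=1) = 0 + 1/3 + 0 = 1/3
  P(P=2) = 0 + 0 + 7/24 = 7/24
Marginal P(Q) (column sums):
  P(Q=0) = 3/8 + 0 + 0 = 3/8
  P(Q=1) = 0 + 1/3 + 0 = 1/3
  P(Q=2) = 0 + 0 + 7/24 = 7/24

H(P) = -[(3/8)·log₂(3/8) + (1/3)·log₂(1/3) + (7/24)·log₂(7/24)]
  = 0.5306 + 0.5283 + 0.5185
  = 1.5774 bits
H(Q) = -[(3/8)·log₂(3/8) + (1/3)·log₂(1/3) + (7/24)·log₂(7/24)]
  = 0.5306 + 0.5283 + 0.5185
  = 1.5774 bits
H(P,Q) = -[(3/8)·log₂(3/8) + (1/3)·log₂(1/3) + (7/24)·log₂(7/24)]
  = 0.5306 + 0.5283 + 0.5185
  = 1.5774 bits

I(P;Q) = H(P) + H(Q) - H(P,Q)
  = 1.5774 + 1.5774 - 1.5774
  = 1.5774 bits

I(P;Q) = 1.5774 bits > I(A;B) = 0.5436 bits, so (P, Q) has the higher mutual information (stronger dependence).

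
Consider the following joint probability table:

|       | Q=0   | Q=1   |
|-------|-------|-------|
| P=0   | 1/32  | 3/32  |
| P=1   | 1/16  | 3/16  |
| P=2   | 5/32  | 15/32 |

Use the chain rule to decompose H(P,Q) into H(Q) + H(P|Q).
By the chain rule: H(P,Q) = H(Q) + H(P|Q)

Marginal P(Q) (column sums):
  P(Q=0) = 1/32 + 1/16 + 5/32 = 1/4
  P(Q=1) = 3/32 + 3/16 + 15/32 = 3/4
H(Q) = -[(1/4)·log₂(1/4) + (3/4)·log₂(3/4)]
  = 0.5000 + 0.3113
  = 0.8113 bits
H(P|Q) = -Σ P(P,Q)·log₂ P(P|Q), where P(P|Q) = P(P,Q) / P(Q)
  (P=0,Q=0): P(P|Q) = (1/32)/(1/4) = 1/8;  -(1/32)·log₂(1/8) = 0.0938
  (P=0,Q=1): P(P|Q) = (3/32)/(3/4) = 1/8;  -(3/32)·log₂(1/8) = 0.2813
  (P=1,Q=0): P(P|Q) = (1/16)/(1/4) = 1/4;  -(1/16)·log₂(1/4) = 0.1250
  (P=1,Q=1): P(P|Q) = (3/16)/(3/4) = 1/4;  -(3/16)·log₂(1/4) = 0.3750
  (P=2,Q=0): P(P|Q) = (5/32)/(1/4) = 5/8;  -(5/32)·log₂(5/8) = 0.1059
  (P=2,Q=1): P(P|Q) = (15/32)/(3/4) = 5/8;  -(15/32)·log₂(5/8) = 0.3178
H(P|Q) = 0.0938 + 0.2813 + 0.1250 + 0.3750 + 0.1059 + 0.3178
  = 1.2988 bits

H(P,Q) = H(Q) + H(P|Q) = 0.8113 + 1.2988 = 2.1101 bits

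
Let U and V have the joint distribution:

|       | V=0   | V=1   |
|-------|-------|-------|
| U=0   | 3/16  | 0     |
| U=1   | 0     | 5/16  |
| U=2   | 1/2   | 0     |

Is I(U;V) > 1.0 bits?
Marginal P(U) (row sums):
  P(U=0) = 3/16 + 0 = 3/16
  P(U=1) = 0 + 5/16 = 5/16
  P(U=2) = 1/2 + 0 = 1/2
Marginal P(V) (column sums):
  P(V=0) = 3/16 + 0 + 1/2 = 11/16
  P(V=1) = 0 + 5/16 + 0 = 5/16

H(U) = -[(3/16)·log₂(3/16) + (5/16)·log₂(5/16) + (1/2)·log₂(1/2)]
  = 0.4528 + 0.5244 + 0.5000
  = 1.4772 bits
H(V) = -[(11/16)·log₂(11/16) + (5/16)·log₂(5/16)]
  = 0.3716 + 0.5244
  = 0.8960 bits
H(U,V) = -[(3/16)·log₂(3/16) + (5/16)·log₂(5/16) + (1/2)·log₂(1/2)]
  = 0.4528 + 0.5244 + 0.5000
  = 1.4772 bits

I(U;V) = H(U) + H(V) - H(U,V)
  = 1.4772 + 0.8960 - 1.4772
  = 0.8960 bits

No. I(U;V) = 0.8960 bits, which is ≤ 1.0 bits.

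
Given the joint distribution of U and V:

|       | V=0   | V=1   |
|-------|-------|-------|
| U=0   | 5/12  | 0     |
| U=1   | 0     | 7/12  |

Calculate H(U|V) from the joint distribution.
Marginal P(V) (column sums):
  P(V=0) = 5/12 + 0 = 5/12
  P(V=1) = 0 + 7/12 = 7/12

H(U|V) = -Σ P(U,V)·log₂ P(U|V), where P(U|V) = P(U,V) / P(V)
  (cells with P(U,V) = 0 contribute 0)
  (U=0,V=0): P(U|V) = (5/12)/(5/12) = 1;  -(5/12)·log₂(1) = 0.0000
  (U=1,V=1): P(U|V) = (7/12)/(7/12) = 1;  -(7/12)·log₂(1) = 0.0000
H(U|V) = 0.0000 + 0.0000
  = 0.0000 bits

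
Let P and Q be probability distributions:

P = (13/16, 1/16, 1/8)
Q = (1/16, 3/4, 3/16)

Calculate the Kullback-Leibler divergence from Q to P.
D(P||Q) = Σ P(i) log₂(P(i)/Q(i))
  i=0: (13/16) × log₂((13/16)/(1/16)) = (13/16) × log₂(13) = 3.0066
  i=1: (1/16) × log₂((1/16)/(3/4)) = (1/16) × log₂(1/12) = -0.2241
  i=2: (1/8) × log₂((1/8)/(3/16)) = (1/8) × log₂(2/3) = -0.0731
D(P||Q) = 3.0066 - 0.2241 - 0.0731
  = 2.7094 bits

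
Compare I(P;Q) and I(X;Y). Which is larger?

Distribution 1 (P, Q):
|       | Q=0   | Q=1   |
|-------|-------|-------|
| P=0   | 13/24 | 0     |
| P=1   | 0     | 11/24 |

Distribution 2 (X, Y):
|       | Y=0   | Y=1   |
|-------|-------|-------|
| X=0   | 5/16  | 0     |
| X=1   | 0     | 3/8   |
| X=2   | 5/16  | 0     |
Distribution 1 (P, Q):
Marginal P(P) (row sums):
  P(P=0) = 13/24 + 0 = 13/24
  P(P=1) = 0 + 11/24 = 11/24
Marginal P(Q) (column sums):
  P(Q=0) = 13/24 + 0 = 13/24
  P(Q=1) = 0 + 11/24 = 11/24

H(P) = -[(13/24)·log₂(13/24) + (11/24)·log₂(11/24)]
  = 0.4791 + 0.5159
  = 0.9950 bits
H(Q) = -[(13/24)·log₂(13/24) + (11/24)·log₂(11/24)]
  = 0.4791 + 0.5159
  = 0.9950 bits
H(P,Q) = -[(13/24)·log₂(13/24) + (11/24)·log₂(11/24)]
  = 0.4791 + 0.5159
  = 0.9950 bits

I(P;Q) = H(P) + H(Q) - H(P,Q)
  = 0.9950 + 0.9950 - 0.9950
  = 0.9950 bits

Distribution 2 (X, Y):
Marginal P(X) (row sums):
  P(X=0) = 5/16 + 0 = 5/16
  P(X=1) = 0 + 3/8 = 3/8
  P(X=2) = 5/16 + 0 = 5/16
Marginal P(Y) (column sums):
  P(Y=0) = 5/16 + 0 + 5/16 = 5/8
  P(Y=1) = 0 + 3/8 + 0 = 3/8

H(X) = -[(5/16)·log₂(5/16) + (3/8)·log₂(3/8) + (5/16)·log₂(5/16)]
  = 0.5244 + 0.5306 + 0.5244
  = 1.5794 bits
H(Y) = -[(5/8)·log₂(5/8) + (3/8)·log₂(3/8)]
  = 0.4238 + 0.5306
  = 0.9544 bits
H(X,Y) = -[(5/16)·log₂(5/16) + (3/8)·log₂(3/8) + (5/16)·log₂(5/16)]
  = 0.5244 + 0.5306 + 0.5244
  = 1.5794 bits

I(X;Y) = H(X) + H(Y) - H(X,Y)
  = 1.5794 + 0.9544 - 1.5794
  = 0.9544 bits

I(P;Q) = 0.9950 bits > I(X;Y) = 0.9544 bits, so (P, Q) has the higher mutual information (stronger dependence).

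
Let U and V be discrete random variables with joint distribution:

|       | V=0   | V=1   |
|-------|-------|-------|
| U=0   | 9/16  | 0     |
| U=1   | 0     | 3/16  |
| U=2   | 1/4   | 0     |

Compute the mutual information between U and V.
Marginal P(U) (row sums):
  P(U=0) = 9/16 + 0 = 9/16
  P(U=1) = 0 + 3/16 = 3/16
  P(U=2) = 1/4 + 0 = 1/4
Marginal P(V) (column sums):
  P(V=0) = 9/16 + 0 + 1/4 = 13/16
  P(V=1) = 0 + 3/16 + 0 = 3/16

H(U) = -[(9/16)·log₂(9/16) + (3/16)·log₂(3/16) + (1/4)·log₂(1/4)]
  = 0.4669 + 0.4528 + 0.5000
  = 1.4197 bits
H(V) = -[(13/16)·log₂(13/16) + (3/16)·log₂(3/16)]
  = 0.2434 + 0.4528
  = 0.6962 bits
H(U,V) = -[(9/16)·log₂(9/16) + (3/16)·log₂(3/16) + (1/4)·log₂(1/4)]
  = 0.4669 + 0.4528 + 0.5000
  = 1.4197 bits

I(U;V) = H(U) + H(V) - H(U,V)
  = 1.4197 + 0.6962 - 1.4197
  = 0.6962 bits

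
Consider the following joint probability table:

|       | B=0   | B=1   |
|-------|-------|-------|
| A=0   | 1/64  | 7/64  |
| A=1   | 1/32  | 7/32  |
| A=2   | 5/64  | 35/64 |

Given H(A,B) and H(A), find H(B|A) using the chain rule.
From the chain rule: H(A,B) = H(A) + H(B|A)
Therefore: H(B|A) = H(A,B) - H(A)

H(A,B) = -[(1/64)·log₂(1/64) + (7/64)·log₂(7/64) + (1/32)·log₂(1/32) + (7/32)·log₂(7/32) + (5/64)·log₂(5/64) + (35/64)·log₂(35/64)]
  = 0.0938 + 0.3492 + 0.1563 + 0.4796 + 0.2873 + 0.4762
  = 1.8424 bits
Marginal P(A) (row sums):
  P(A=0) = 1/64 + 7/64 = 1/8
  P(A=1) = 1/32 + 7/32 = 1/4
  P(A=2) = 5/64 + 35/64 = 5/8
H(A) = -[(1/8)·log₂(1/8) + (1/4)·log₂(1/4) + (5/8)·log₂(5/8)]
  = 0.3750 + 0.5000 + 0.4238
  = 1.2988 bits

H(B|A) = 1.8424 - 1.2988 = 0.5436 bits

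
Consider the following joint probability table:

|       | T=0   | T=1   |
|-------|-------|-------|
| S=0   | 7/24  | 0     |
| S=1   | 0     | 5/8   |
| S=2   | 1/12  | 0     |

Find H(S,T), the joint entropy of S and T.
H(S,T) = -Σ P(S,T) log₂ P(S,T), summed over the non-zero cells:
H(S,T) = -[(7/24)·log₂(7/24) + (5/8)·log₂(5/8) + (1/12)·log₂(1/12)]
  = 0.5185 + 0.4238 + 0.2987
  = 1.2410 bits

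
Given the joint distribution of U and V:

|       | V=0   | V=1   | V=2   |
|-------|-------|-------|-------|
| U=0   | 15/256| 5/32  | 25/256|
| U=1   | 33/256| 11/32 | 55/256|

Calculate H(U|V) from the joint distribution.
Marginal P(V) (column sums):
  P(V=0) = 15/256 + 33/256 = 3/16
  P(V=1) = 5/32 + 11/32 = 1/2
  P(V=2) = 25/256 + 55/256 = 5/16

H(U|V) = -Σ P(U,V)·log₂ P(U|V), where P(U|V) = P(U,V) / P(V)
  (U=0,V=0): P(U|V) = (15/256)/(3/16) = 5/16;  -(15/256)·log₂(5/16) = 0.0983
  (U=0,V=1): P(U|V) = (5/32)/(1/2) = 5/16;  -(5/32)·log₂(5/16) = 0.2622
  (U=0,V=2): P(U|V) = (25/256)/(5/16) = 5/16;  -(25/256)·log₂(5/16) = 0.1639
  (U=1,V=0): P(U|V) = (33/256)/(3/16) = 11/16;  -(33/256)·log₂(11/16) = 0.0697
  (U=1,V=1): P(U|V) = (11/32)/(1/2) = 11/16;  -(11/32)·log₂(11/16) = 0.1858
  (U=1,V=2): P(U|V) = (55/256)/(5/16) = 11/16;  -(55/256)·log₂(11/16) = 0.1161
H(U|V) = 0.0983 + 0.2622 + 0.1639 + 0.0697 + 0.1858 + 0.1161
  = 0.8960 bits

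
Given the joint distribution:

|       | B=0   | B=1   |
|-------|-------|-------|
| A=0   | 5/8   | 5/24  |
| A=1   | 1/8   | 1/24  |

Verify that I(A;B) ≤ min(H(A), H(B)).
Marginal P(A) (row sums):
  P(A=0) = 5/8 + 5/24 = 5/6
  P(A=1) = 1/8 + 1/24 = 1/6
Marginal P(B) (column sums):
  P(B=0) = 5/8 + 1/8 = 3/4
  P(B=1) = 5/24 + 1/24 = 1/4

H(A) = -[(5/6)·log₂(5/6) + (1/6)·log₂(1/6)]
  = 0.2192 + 0.4308
  = 0.6500 bits
H(B) = -[(3/4)·log₂(3/4) + (1/4)·log₂(1/4)]
  = 0.3113 + 0.5000
  = 0.8113 bits
H(A,B) = -[(5/8)·log₂(5/8) + (5/24)·log₂(5/24) + (1/8)·log₂(1/8) + (1/24)·log₂(1/24)]
  = 0.4238 + 0.4715 + 0.3750 + 0.1910
  = 1.4613 bits

I(A;B) = H(A) + H(B) - H(A,B)
  = 0.6500 + 0.8113 - 1.4613
  = 0.0000 bits

min(H(A), H(B)) = min(0.6500, 0.8113) = 0.6500 bits
Since 0.0000 ≤ 0.6500, the bound is satisfied ✓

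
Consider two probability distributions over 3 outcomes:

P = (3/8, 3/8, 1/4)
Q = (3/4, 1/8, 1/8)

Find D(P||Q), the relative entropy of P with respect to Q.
D(P||Q) = Σ P(i) log₂(P(i)/Q(i))
  i=0: (3/8) × log₂((3/8)/(3/4)) = (3/8) × log₂(1/2) = -0.3750
  i=1: (3/8) × log₂((3/8)/(1/8)) = (3/8) × log₂(3) = 0.5944
  i=2: (1/4) × log₂((1/4)/(1/8)) = (1/4) × log₂(2) = 0.2500
D(P||Q) = -0.3750 + 0.5944 + 0.2500
  = 0.4694 bits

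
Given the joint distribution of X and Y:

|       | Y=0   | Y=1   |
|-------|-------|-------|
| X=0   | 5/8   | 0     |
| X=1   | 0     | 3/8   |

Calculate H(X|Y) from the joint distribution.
Marginal P(Y) (column sums):
  P(Y=0) = 5/8 + 0 = 5/8
  P(Y=1) = 0 + 3/8 = 3/8

H(X|Y) = -Σ P(X,Y)·log₂ P(X|Y), where P(X|Y) = P(X,Y) / P(Y)
  (cells with P(X,Y) = 0 contribute 0)
  (X=0,Y=0): P(X|Y) = (5/8)/(5/8) = 1;  -(5/8)·log₂(1) = 0.0000
  (X=1,Y=1): P(X|Y) = (3/8)/(3/8) = 1;  -(3/8)·log₂(1) = 0.0000
H(X|Y) = 0.0000 + 0.0000
  = 0.0000 bits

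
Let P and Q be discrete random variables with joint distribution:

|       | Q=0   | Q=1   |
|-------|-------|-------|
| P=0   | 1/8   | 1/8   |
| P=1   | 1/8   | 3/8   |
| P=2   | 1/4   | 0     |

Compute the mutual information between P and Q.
Marginal P(P) (row sums):
  P(P=0) = 1/8 + 1/8 = 1/4
  P(P=1) = 1/8 + 3/8 = 1/2
  P(P=2) = 1/4 + 0 = 1/4
Marginal P(Q) (column sums):
  P(Q=0) = 1/8 + 1/8 + 1/4 = 1/2
  P(Q=1) = 1/8 + 3/8 + 0 = 1/2

H(P) = -[(1/4)·log₂(1/4) + (1/2)·log₂(1/2) + (1/4)·log₂(1/4)]
  = 0.5000 + 0.5000 + 0.5000
  = 1.5000 bits
H(Q) = -[(1/2)·log₂(1/2) + (1/2)·log₂(1/2)]
  = 0.5000 + 0.5000
  = 1.0000 bits
H(P,Q) = -[(1/8)·log₂(1/8) + (1/8)·log₂(1/8) + (1/8)·log₂(1/8) + (3/8)·log₂(3/8) + (1/4)·log₂(1/4)]
  = 0.3750 + 0.3750 + 0.3750 + 0.5306 + 0.5000
  = 2.1556 bits

I(P;Q) = H(P) + H(Q) - H(P,Q)
  = 1.5000 + 1.0000 - 2.1556
  = 0.3444 bits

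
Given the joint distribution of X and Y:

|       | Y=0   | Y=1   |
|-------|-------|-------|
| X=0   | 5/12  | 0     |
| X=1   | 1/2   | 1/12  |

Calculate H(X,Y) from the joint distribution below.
H(X,Y) = -Σ P(X,Y) log₂ P(X,Y), summed over the non-zero cells:
H(X,Y) = -[(5/12)·log₂(5/12) + (1/2)·log₂(1/2) + (1/12)·log₂(1/12)]
  = 0.5263 + 0.5000 + 0.2987
  = 1.3250 bits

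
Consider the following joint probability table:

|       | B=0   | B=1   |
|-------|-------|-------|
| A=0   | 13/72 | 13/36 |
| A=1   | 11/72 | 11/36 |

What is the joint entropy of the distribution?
H(A,B) = -Σ P(A,B) log₂ P(A,B), summed over the non-zero cells:
H(A,B) = -[(13/72)·log₂(13/72) + (13/36)·log₂(13/36) + (11/72)·log₂(11/72) + (11/36)·log₂(11/36)]
  = 0.4459 + 0.5306 + 0.4141 + 0.5227
  = 1.9133 bits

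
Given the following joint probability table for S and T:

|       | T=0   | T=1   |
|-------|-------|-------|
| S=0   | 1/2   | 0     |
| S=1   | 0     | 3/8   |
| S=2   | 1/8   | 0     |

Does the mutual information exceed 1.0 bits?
Marginal P(S) (row sums):
  P(S=0) = 1/2 + 0 = 1/2
  P(S=1) = 0 + 3/8 = 3/8
  P(S=2) = 1/8 + 0 = 1/8
Marginal P(T) (column sums):
  P(T=0) = 1/2 + 0 + 1/8 = 5/8
  P(T=1) = 0 + 3/8 + 0 = 3/8

H(S) = -[(1/2)·log₂(1/2) + (3/8)·log₂(3/8) + (1/8)·log₂(1/8)]
  = 0.5000 + 0.5306 + 0.3750
  = 1.4056 bits
H(T) = -[(5/8)·log₂(5/8) + (3/8)·log₂(3/8)]
  = 0.4238 + 0.5306
  = 0.9544 bits
H(S,T) = -[(1/2)·log₂(1/2) + (3/8)·log₂(3/8) + (1/8)·log₂(1/8)]
  = 0.5000 + 0.5306 + 0.3750
  = 1.4056 bits

I(S;T) = H(S) + H(T) - H(S,T)
  = 1.4056 + 0.9544 - 1.4056
  = 0.9544 bits

No. I(S;T) = 0.9544 bits, which is ≤ 1.0 bits.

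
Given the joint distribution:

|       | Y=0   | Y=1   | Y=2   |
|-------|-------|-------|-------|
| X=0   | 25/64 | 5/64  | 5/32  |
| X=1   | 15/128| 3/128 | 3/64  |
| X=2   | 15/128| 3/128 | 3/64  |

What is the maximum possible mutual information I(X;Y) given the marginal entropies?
The upper bound on mutual information is I(X;Y) ≤ min(H(X), H(Y)).

Marginal P(X) (row sums):
  P(X=0) = 25/64 + 5/64 + 5/32 = 5/8
  P(X=1) = 15/128 + 3/128 + 3/64 = 3/16
  P(X=2) = 15/128 + 3/128 + 3/64 = 3/16
Marginal P(Y) (column sums):
  P(Y=0) = 25/64 + 15/128 + 15/128 = 5/8
  P(Y=1) = 5/64 + 3/128 + 3/128 = 1/8
  P(Y=2) = 5/32 + 3/64 + 3/64 = 1/4

H(X) = -[(5/8)·log₂(5/8) + (3/16)·log₂(3/16) + (3/16)·log₂(3/16)]
  = 0.4238 + 0.4528 + 0.4528
  = 1.3294 bits
H(Y) = -[(5/8)·log₂(5/8) + (1/8)·log₂(1/8) + (1/4)·log₂(1/4)]
  = 0.4238 + 0.3750 + 0.5000
  = 1.2988 bits

Maximum possible I(X;Y) = min(1.3294, 1.2988) = 1.2988 bits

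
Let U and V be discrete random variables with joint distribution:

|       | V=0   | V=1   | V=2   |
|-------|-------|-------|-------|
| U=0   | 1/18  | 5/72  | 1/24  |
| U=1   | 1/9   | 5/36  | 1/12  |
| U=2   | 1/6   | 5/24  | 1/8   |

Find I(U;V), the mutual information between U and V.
Marginal P(U) (row sums):
  P(U=0) = 1/18 + 5/72 + 1/24 = 1/6
  P(U=1) = 1/9 + 5/36 + 1/12 = 1/3
  P(U=2) = 1/6 + 5/24 + 1/8 = 1/2
Marginal P(V) (column sums):
  P(V=0) = 1/18 + 1/9 + 1/6 = 1/3
  P(V=1) = 5/72 + 5/36 + 5/24 = 5/12
  P(V=2) = 1/24 + 1/12 + 1/8 = 1/4

H(U) = -[(1/6)·log₂(1/6) + (1/3)·log₂(1/3) + (1/2)·log₂(1/2)]
  = 0.4308 + 0.5283 + 0.5000
  = 1.4591 bits
H(V) = -[(1/3)·log₂(1/3) + (5/12)·log₂(5/12) + (1/4)·log₂(1/4)]
  = 0.5283 + 0.5263 + 0.5000
  = 1.5546 bits
H(U,V) = -[(1/18)·log₂(1/18) + (5/72)·log₂(5/72) + (1/24)·log₂(1/24) + (1/9)·log₂(1/9) + (5/36)·log₂(5/36) + (1/12)·log₂(1/12) + (1/6)·log₂(1/6) + (5/24)·log₂(5/24) + (1/8)·log₂(1/8)]
  = 0.2317 + 0.2672 + 0.1910 + 0.3522 + 0.3956 + 0.2987 + 0.4308 + 0.4715 + 0.3750
  = 3.0137 bits

I(U;V) = H(U) + H(V) - H(U,V)
  = 1.4591 + 1.5546 - 3.0137
  = 0.0000 bits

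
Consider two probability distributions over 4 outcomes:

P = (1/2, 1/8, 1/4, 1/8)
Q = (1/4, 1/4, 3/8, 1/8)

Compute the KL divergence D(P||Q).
D(P||Q) = Σ P(i) log₂(P(i)/Q(i))
  i=0: (1/2) × log₂((1/2)/(1/4)) = (1/2) × log₂(2) = 0.5000
  i=1: (1/8) × log₂((1/8)/(1/4)) = (1/8) × log₂(1/2) = -0.1250
  i=2: (1/4) × log₂((1/4)/(3/8)) = (1/4) × log₂(2/3) = -0.1462
  i=3: (1/8) × log₂((1/8)/(1/8)) = (1/8) × log₂(1) = 0.0000
D(P||Q) = 0.5000 - 0.1250 - 0.1462 + 0.0000
  = 0.2288 bits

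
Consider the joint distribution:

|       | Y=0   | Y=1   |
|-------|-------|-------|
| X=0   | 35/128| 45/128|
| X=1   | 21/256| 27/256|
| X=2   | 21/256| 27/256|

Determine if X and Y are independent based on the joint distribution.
Marginal P(X) (row sums):
  P(X=0) = 35/128 + 45/128 = 5/8
  P(X=1) = 21/256 + 27/256 = 3/16
  P(X=2) = 21/256 + 27/256 = 3/16
Marginal P(Y) (column sums):
  P(Y=0) = 35/128 + 21/256 + 21/256 = 7/16
  P(Y=1) = 45/128 + 27/256 + 27/256 = 9/16

X and Y are independent iff P(X=i,Y=j) = P(X=i)·P(Y=j) for every cell.
  P(X=0)·P(Y=0) = 5/8 × 7/16 = 35/128 = P(X=0,Y=0) ✓
  P(X=0)·P(Y=1) = 5/8 × 9/16 = 45/128 = P(X=0,Y=1) ✓
  P(X=1)·P(Y=0) = 3/16 × 7/16 = 21/256 = P(X=1,Y=0) ✓
  P(X=1)·P(Y=1) = 3/16 × 9/16 = 27/256 = P(X=1,Y=1) ✓
  P(X=2)·P(Y=0) = 3/16 × 7/16 = 21/256 = P(X=2,Y=0) ✓
  P(X=2)·P(Y=1) = 3/16 × 9/16 = 27/256 = P(X=2,Y=1) ✓

Yes, X and Y are independent: every cell factors, so I(X;Y) = 0 bits.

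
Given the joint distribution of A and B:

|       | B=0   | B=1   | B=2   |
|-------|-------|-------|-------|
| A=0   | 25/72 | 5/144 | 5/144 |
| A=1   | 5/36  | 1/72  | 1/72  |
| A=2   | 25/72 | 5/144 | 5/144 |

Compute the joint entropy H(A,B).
H(A,B) = -Σ P(A,B) log₂ P(A,B), summed over the non-zero cells:
H(A,B) = -[(25/72)·log₂(25/72) + (5/144)·log₂(5/144) + (5/144)·log₂(5/144) + (5/36)·log₂(5/36) + (1/72)·log₂(1/72) + (1/72)·log₂(1/72) + (25/72)·log₂(25/72) + (5/144)·log₂(5/144) + (5/144)·log₂(5/144)]
  = 0.5299 + 0.1683 + 0.1683 + 0.3956 + 0.0857 + 0.0857 + 0.5299 + 0.1683 + 0.1683
  = 2.3000 bits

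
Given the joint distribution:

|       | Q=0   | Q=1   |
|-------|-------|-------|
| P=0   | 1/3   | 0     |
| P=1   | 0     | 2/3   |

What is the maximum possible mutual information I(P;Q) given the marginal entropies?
The upper bound on mutual information is I(P;Q) ≤ min(H(P), H(Q)).

Marginal P(P) (row sums):
  P(P=0) = 1/3 + 0 = 1/3
  P(P=1) = 0 + 2/3 = 2/3
Marginal P(Q) (column sums):
  P(Q=0) = 1/3 + 0 = 1/3
  P(Q=1) = 0 + 2/3 = 2/3

H(P) = -[(1/3)·log₂(1/3) + (2/3)·log₂(2/3)]
  = 0.5283 + 0.3900
  = 0.9183 bits
H(Q) = -[(1/3)·log₂(1/3) + (2/3)·log₂(2/3)]
  = 0.5283 + 0.3900
  = 0.9183 bits

Maximum possible I(P;Q) = min(0.9183, 0.9183) = 0.9183 bits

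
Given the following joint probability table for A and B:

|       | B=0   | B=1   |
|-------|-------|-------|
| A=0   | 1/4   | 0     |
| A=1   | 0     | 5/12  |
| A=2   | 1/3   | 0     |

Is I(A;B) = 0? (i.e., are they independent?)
Marginal P(A) (row sums):
  P(A=0) = 1/4 + 0 = 1/4
  P(A=1) = 0 + 5/12 = 5/12
  P(A=2) = 1/3 + 0 = 1/3
Marginal P(B) (column sums):
  P(B=0) = 1/4 + 0 + 1/3 = 7/12
  P(B=1) = 0 + 5/12 + 0 = 5/12

A and B are independent iff P(A=i,B=j) = P(A=i)·P(B=j) for every cell.
  P(A=0)·P(B=0) = 1/4 × 7/12 = 7/48, but P(A=0,B=0) = 1/4 ✗

No, A and B are not independent. Quantitatively, I(A;B) > 0:

H(A) = -[(1/4)·log₂(1/4) + (5/12)·log₂(5/12) + (1/3)·log₂(1/3)]
  = 0.5000 + 0.5263 + 0.5283
  = 1.5546 bits
H(B) = -[(7/12)·log₂(7/12) + (5/12)·log₂(5/12)]
  = 0.4536 + 0.5263
  = 0.9799 bits
H(A,B) = -[(1/4)·log₂(1/4) + (5/12)·log₂(5/12) + (1/3)·log₂(1/3)]
  = 0.5000 + 0.5263 + 0.5283
  = 1.5546 bits
I(A;B) = H(A) + H(B) - H(A,B) = 1.5546 + 0.9799 - 1.5546 = 0.9799 bits > 0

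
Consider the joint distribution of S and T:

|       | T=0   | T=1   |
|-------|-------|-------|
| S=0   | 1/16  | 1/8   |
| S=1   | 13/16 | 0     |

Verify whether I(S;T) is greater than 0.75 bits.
Marginal P(S) (row sums):
  P(S=0) = 1/16 + 1/8 = 3/16
  P(S=1) = 13/16 + 0 = 13/16
Marginal P(T) (column sums):
  P(T=0) = 1/16 + 13/16 = 7/8
  P(T=1) = 1/8 + 0 = 1/8

H(S) = -[(3/16)·log₂(3/16) + (13/16)·log₂(13/16)]
  = 0.4528 + 0.2434
  = 0.6962 bits
H(T) = -[(7/8)·log₂(7/8) + (1/8)·log₂(1/8)]
  = 0.1686 + 0.3750
  = 0.5436 bits
H(S,T) = -[(1/16)·log₂(1/16) + (1/8)·log₂(1/8) + (13/16)·log₂(13/16)]
  = 0.2500 + 0.3750 + 0.2434
  = 0.8684 bits

I(S;T) = H(S) + H(T) - H(S,T)
  = 0.6962 + 0.5436 - 0.8684
  = 0.3714 bits

No. I(S;T) = 0.3714 bits, which is ≤ 0.75 bits.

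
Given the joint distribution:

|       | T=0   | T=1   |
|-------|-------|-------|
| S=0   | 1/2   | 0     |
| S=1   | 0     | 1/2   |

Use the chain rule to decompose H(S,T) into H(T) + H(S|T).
By the chain rule: H(S,T) = H(T) + H(S|T)

Marginal P(T) (column sums):
  P(T=0) = 1/2 + 0 = 1/2
  P(T=1) = 0 + 1/2 = 1/2
H(T) = -[(1/2)·log₂(1/2) + (1/2)·log₂(1/2)]
  = 0.5000 + 0.5000
  = 1.0000 bits
H(S|T) = -Σ P(S,T)·log₂ P(S|T), where P(S|T) = P(S,T) / P(T)
  (cells with P(S,T) = 0 contribute 0)
  (S=0,T=0): P(S|T) = (1/2)/(1/2) = 1;  -(1/2)·log₂(1) = 0.0000
  (S=1,T=1): P(S|T) = (1/2)/(1/2) = 1;  -(1/2)·log₂(1) = 0.0000
H(S|T) = 0.0000 + 0.0000
  = 0.0000 bits

H(S,T) = H(T) + H(S|T) = 1.0000 + 0.0000 = 1.0000 bits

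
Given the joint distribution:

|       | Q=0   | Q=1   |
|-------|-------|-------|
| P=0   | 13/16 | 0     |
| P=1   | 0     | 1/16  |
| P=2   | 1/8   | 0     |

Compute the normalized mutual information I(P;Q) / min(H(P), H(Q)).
Marginal P(P) (row sums):
  P(P=0) = 13/16 + 0 = 13/16
  P(P=1) = 0 + 1/16 = 1/16
  P(P=2) = 1/8 + 0 = 1/8
Marginal P(Q) (column sums):
  P(Q=0) = 13/16 + 0 + 1/8 = 15/16
  P(Q=1) = 0 + 1/16 + 0 = 1/16

H(P) = -[(13/16)·log₂(13/16) + (1/16)·log₂(1/16) + (1/8)·log₂(1/8)]
  = 0.2434 + 0.2500 + 0.3750
  = 0.8684 bits
H(Q) = -[(15/16)·log₂(15/16) + (1/16)·log₂(1/16)]
  = 0.0873 + 0.2500
  = 0.3373 bits
H(P,Q) = -[(13/16)·log₂(13/16) + (1/16)·log₂(1/16) + (1/8)·log₂(1/8)]
  = 0.2434 + 0.2500 + 0.3750
  = 0.8684 bits

I(P;Q) = H(P) + H(Q) - H(P,Q)
  = 0.8684 + 0.3373 - 0.8684
  = 0.3373 bits

min(H(P), H(Q)) = min(0.8684, 0.3373) = 0.3373 bits
Normalized MI = 0.3373 / 0.3373 = 1.0000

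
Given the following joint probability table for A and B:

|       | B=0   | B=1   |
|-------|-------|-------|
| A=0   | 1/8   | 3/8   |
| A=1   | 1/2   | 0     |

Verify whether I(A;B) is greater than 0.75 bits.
Marginal P(A) (row sums):
  P(A=0) = 1/8 + 3/8 = 1/2
  P(A=1) = 1/2 + 0 = 1/2
Marginal P(B) (column sums):
  P(B=0) = 1/8 + 1/2 = 5/8
  P(B=1) = 3/8 + 0 = 3/8

H(A) = -[(1/2)·log₂(1/2) + (1/2)·log₂(1/2)]
  = 0.5000 + 0.5000
  = 1.0000 bits
H(B) = -[(5/8)·log₂(5/8) + (3/8)·log₂(3/8)]
  = 0.4238 + 0.5306
  = 0.9544 bits
H(A,B) = -[(1/8)·log₂(1/8) + (3/8)·log₂(3/8) + (1/2)·log₂(1/2)]
  = 0.3750 + 0.5306 + 0.5000
  = 1.4056 bits

I(A;B) = H(A) + H(B) - H(A,B)
  = 1.0000 + 0.9544 - 1.4056
  = 0.5488 bits

No. I(A;B) = 0.5488 bits, which is ≤ 0.75 bits.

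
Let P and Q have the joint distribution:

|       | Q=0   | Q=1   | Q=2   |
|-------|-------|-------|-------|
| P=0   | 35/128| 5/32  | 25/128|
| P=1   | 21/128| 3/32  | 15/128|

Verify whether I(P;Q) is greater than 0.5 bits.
Marginal P(P) (row sums):
  P(P=0) = 35/128 + 5/32 + 25/128 = 5/8
  P(P=1) = 21/128 + 3/32 + 15/128 = 3/8
Marginal P(Q) (column sums):
  P(Q=0) = 35/128 + 21/128 = 7/16
  P(Q=1) = 5/32 + 3/32 = 1/4
  P(Q=2) = 25/128 + 15/128 = 5/16

H(P) = -[(5/8)·log₂(5/8) + (3/8)·log₂(3/8)]
  = 0.4238 + 0.5306
  = 0.9544 bits
H(Q) = -[(7/16)·log₂(7/16) + (1/4)·log₂(1/4) + (5/16)·log₂(5/16)]
  = 0.5218 + 0.5000 + 0.5244
  = 1.5462 bits
H(P,Q) = -[(35/128)·log₂(35/128) + (5/32)·log₂(5/32) + (25/128)·log₂(25/128) + (21/128)·log₂(21/128) + (3/32)·log₂(3/32) + (15/128)·log₂(15/128)]
  = 0.5115 + 0.4184 + 0.4602 + 0.4278 + 0.3202 + 0.3625
  = 2.5006 bits

I(P;Q) = H(P) + H(Q) - H(P,Q)
  = 0.9544 + 1.5462 - 2.5006
  = 0.0000 bits

No. I(P;Q) = 0.0000 bits, which is ≤ 0.5 bits.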